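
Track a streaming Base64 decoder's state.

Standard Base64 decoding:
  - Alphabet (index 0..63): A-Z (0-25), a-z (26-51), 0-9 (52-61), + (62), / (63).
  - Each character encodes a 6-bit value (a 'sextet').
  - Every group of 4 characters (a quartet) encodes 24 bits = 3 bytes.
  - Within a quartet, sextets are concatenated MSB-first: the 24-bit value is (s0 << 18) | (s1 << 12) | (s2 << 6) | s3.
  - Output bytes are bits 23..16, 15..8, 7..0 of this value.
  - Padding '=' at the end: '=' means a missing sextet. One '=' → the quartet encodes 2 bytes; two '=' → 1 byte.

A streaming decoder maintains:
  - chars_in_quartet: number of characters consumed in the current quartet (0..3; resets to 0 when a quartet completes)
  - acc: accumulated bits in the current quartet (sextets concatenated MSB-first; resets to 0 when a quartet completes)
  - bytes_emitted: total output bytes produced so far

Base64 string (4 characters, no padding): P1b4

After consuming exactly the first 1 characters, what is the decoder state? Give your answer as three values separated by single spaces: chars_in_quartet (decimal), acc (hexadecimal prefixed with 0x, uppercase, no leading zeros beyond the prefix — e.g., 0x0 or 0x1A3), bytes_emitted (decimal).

Answer: 1 0xF 0

Derivation:
After char 0 ('P'=15): chars_in_quartet=1 acc=0xF bytes_emitted=0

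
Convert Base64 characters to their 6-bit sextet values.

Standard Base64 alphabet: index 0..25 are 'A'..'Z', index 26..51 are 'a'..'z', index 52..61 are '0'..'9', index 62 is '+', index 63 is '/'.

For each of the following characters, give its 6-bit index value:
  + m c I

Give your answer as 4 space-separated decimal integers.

Answer: 62 38 28 8

Derivation:
'+': index 62
'm': a..z range, 26 + ord('m') − ord('a') = 38
'c': a..z range, 26 + ord('c') − ord('a') = 28
'I': A..Z range, ord('I') − ord('A') = 8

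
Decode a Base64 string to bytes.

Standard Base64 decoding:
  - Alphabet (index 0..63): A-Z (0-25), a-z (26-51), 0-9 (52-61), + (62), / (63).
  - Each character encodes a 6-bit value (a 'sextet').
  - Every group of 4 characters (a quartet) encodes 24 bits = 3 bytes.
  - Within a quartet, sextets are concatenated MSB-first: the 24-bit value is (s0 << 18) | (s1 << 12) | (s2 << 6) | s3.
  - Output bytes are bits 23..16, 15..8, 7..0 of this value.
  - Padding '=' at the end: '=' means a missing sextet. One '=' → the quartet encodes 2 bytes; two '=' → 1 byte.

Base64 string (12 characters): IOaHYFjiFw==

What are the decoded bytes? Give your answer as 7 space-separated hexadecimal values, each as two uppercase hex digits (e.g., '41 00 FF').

Answer: 20 E6 87 60 58 E2 17

Derivation:
After char 0 ('I'=8): chars_in_quartet=1 acc=0x8 bytes_emitted=0
After char 1 ('O'=14): chars_in_quartet=2 acc=0x20E bytes_emitted=0
After char 2 ('a'=26): chars_in_quartet=3 acc=0x839A bytes_emitted=0
After char 3 ('H'=7): chars_in_quartet=4 acc=0x20E687 -> emit 20 E6 87, reset; bytes_emitted=3
After char 4 ('Y'=24): chars_in_quartet=1 acc=0x18 bytes_emitted=3
After char 5 ('F'=5): chars_in_quartet=2 acc=0x605 bytes_emitted=3
After char 6 ('j'=35): chars_in_quartet=3 acc=0x18163 bytes_emitted=3
After char 7 ('i'=34): chars_in_quartet=4 acc=0x6058E2 -> emit 60 58 E2, reset; bytes_emitted=6
After char 8 ('F'=5): chars_in_quartet=1 acc=0x5 bytes_emitted=6
After char 9 ('w'=48): chars_in_quartet=2 acc=0x170 bytes_emitted=6
Padding '==': partial quartet acc=0x170 -> emit 17; bytes_emitted=7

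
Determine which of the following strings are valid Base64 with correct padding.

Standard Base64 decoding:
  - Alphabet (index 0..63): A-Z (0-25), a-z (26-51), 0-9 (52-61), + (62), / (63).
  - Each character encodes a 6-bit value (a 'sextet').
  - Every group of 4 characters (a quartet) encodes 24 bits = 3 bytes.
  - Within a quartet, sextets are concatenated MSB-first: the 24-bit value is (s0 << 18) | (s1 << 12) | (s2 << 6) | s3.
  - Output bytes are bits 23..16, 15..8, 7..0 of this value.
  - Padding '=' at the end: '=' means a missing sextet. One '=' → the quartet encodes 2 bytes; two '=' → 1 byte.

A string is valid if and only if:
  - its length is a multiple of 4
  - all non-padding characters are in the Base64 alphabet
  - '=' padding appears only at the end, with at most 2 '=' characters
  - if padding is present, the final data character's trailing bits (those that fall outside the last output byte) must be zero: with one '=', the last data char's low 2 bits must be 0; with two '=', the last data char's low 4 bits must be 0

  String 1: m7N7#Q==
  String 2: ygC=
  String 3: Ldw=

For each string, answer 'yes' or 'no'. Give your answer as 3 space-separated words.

Answer: no no yes

Derivation:
String 1: 'm7N7#Q==' → invalid (bad char(s): ['#'])
String 2: 'ygC=' → invalid (bad trailing bits)
String 3: 'Ldw=' → valid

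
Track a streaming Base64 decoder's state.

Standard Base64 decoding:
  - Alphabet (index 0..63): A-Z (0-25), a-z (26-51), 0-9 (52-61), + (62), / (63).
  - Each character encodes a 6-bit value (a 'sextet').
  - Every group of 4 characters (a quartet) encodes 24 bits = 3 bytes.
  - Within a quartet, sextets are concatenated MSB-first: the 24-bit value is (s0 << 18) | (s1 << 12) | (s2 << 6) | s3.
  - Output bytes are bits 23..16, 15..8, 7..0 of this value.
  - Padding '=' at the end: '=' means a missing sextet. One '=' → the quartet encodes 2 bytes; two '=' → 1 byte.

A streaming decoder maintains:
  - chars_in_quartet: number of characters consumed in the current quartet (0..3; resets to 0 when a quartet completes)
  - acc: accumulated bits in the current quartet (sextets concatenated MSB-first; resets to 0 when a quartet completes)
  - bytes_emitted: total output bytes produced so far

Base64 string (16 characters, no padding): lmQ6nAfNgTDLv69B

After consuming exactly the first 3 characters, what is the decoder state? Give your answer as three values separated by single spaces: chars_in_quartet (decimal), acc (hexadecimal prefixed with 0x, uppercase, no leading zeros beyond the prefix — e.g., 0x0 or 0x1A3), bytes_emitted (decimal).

Answer: 3 0x25990 0

Derivation:
After char 0 ('l'=37): chars_in_quartet=1 acc=0x25 bytes_emitted=0
After char 1 ('m'=38): chars_in_quartet=2 acc=0x966 bytes_emitted=0
After char 2 ('Q'=16): chars_in_quartet=3 acc=0x25990 bytes_emitted=0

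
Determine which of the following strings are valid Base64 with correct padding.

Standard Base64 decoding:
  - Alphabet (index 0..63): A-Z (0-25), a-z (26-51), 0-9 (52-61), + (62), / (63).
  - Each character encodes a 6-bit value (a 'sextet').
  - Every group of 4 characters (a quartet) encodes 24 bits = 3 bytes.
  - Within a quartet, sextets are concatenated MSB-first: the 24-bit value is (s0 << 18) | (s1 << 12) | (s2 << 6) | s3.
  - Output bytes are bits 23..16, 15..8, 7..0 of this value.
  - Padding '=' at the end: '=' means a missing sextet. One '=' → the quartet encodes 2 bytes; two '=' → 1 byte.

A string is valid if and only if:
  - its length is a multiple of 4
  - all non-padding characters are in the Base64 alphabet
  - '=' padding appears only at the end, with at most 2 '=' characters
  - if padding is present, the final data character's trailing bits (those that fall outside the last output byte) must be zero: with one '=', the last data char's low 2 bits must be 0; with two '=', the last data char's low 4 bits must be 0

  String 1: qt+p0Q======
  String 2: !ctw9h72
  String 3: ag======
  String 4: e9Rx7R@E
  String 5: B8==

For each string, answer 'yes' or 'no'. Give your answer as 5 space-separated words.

String 1: 'qt+p0Q======' → invalid (6 pad chars (max 2))
String 2: '!ctw9h72' → invalid (bad char(s): ['!'])
String 3: 'ag======' → invalid (6 pad chars (max 2))
String 4: 'e9Rx7R@E' → invalid (bad char(s): ['@'])
String 5: 'B8==' → invalid (bad trailing bits)

Answer: no no no no no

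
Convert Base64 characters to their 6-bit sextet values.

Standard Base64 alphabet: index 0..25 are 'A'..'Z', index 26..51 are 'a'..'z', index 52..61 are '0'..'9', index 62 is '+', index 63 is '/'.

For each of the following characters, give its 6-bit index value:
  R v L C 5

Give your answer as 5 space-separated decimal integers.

Answer: 17 47 11 2 57

Derivation:
'R': A..Z range, ord('R') − ord('A') = 17
'v': a..z range, 26 + ord('v') − ord('a') = 47
'L': A..Z range, ord('L') − ord('A') = 11
'C': A..Z range, ord('C') − ord('A') = 2
'5': 0..9 range, 52 + ord('5') − ord('0') = 57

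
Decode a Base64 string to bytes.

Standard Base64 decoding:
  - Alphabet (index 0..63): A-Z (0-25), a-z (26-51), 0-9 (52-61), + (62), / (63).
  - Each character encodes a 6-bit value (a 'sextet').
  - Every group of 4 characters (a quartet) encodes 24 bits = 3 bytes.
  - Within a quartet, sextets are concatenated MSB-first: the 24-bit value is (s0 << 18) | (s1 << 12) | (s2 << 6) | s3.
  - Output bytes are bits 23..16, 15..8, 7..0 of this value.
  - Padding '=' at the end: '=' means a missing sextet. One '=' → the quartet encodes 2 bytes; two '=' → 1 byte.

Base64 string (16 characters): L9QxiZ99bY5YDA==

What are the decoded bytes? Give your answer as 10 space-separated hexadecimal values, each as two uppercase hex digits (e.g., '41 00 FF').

After char 0 ('L'=11): chars_in_quartet=1 acc=0xB bytes_emitted=0
After char 1 ('9'=61): chars_in_quartet=2 acc=0x2FD bytes_emitted=0
After char 2 ('Q'=16): chars_in_quartet=3 acc=0xBF50 bytes_emitted=0
After char 3 ('x'=49): chars_in_quartet=4 acc=0x2FD431 -> emit 2F D4 31, reset; bytes_emitted=3
After char 4 ('i'=34): chars_in_quartet=1 acc=0x22 bytes_emitted=3
After char 5 ('Z'=25): chars_in_quartet=2 acc=0x899 bytes_emitted=3
After char 6 ('9'=61): chars_in_quartet=3 acc=0x2267D bytes_emitted=3
After char 7 ('9'=61): chars_in_quartet=4 acc=0x899F7D -> emit 89 9F 7D, reset; bytes_emitted=6
After char 8 ('b'=27): chars_in_quartet=1 acc=0x1B bytes_emitted=6
After char 9 ('Y'=24): chars_in_quartet=2 acc=0x6D8 bytes_emitted=6
After char 10 ('5'=57): chars_in_quartet=3 acc=0x1B639 bytes_emitted=6
After char 11 ('Y'=24): chars_in_quartet=4 acc=0x6D8E58 -> emit 6D 8E 58, reset; bytes_emitted=9
After char 12 ('D'=3): chars_in_quartet=1 acc=0x3 bytes_emitted=9
After char 13 ('A'=0): chars_in_quartet=2 acc=0xC0 bytes_emitted=9
Padding '==': partial quartet acc=0xC0 -> emit 0C; bytes_emitted=10

Answer: 2F D4 31 89 9F 7D 6D 8E 58 0C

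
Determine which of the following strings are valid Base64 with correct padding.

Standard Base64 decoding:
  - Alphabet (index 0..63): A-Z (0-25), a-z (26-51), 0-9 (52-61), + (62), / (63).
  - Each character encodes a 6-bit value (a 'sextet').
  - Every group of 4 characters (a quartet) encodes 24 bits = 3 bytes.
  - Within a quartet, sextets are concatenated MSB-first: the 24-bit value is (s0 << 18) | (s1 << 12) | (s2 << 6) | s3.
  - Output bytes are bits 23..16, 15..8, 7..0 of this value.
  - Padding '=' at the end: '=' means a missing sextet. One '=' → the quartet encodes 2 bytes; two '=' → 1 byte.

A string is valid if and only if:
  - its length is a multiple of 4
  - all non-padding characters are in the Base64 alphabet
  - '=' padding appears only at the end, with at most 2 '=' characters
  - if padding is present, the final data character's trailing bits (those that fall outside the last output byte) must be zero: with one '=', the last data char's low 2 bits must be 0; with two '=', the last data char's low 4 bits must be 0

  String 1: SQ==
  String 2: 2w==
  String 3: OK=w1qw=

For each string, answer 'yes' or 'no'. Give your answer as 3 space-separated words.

String 1: 'SQ==' → valid
String 2: '2w==' → valid
String 3: 'OK=w1qw=' → invalid (bad char(s): ['=']; '=' in middle)

Answer: yes yes no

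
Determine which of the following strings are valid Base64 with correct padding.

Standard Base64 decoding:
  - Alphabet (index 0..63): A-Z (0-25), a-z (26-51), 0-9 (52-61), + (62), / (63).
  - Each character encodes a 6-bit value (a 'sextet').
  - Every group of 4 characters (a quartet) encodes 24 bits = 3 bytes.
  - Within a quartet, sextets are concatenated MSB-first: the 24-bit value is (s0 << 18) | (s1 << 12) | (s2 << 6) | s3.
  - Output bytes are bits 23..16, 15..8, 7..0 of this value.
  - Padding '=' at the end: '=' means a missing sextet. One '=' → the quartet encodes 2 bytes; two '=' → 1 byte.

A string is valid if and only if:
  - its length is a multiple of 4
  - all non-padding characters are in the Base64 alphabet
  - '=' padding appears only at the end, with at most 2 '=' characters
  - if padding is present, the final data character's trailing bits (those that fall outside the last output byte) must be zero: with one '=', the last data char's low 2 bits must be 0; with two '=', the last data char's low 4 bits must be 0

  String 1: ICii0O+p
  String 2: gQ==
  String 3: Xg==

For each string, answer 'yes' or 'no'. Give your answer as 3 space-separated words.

String 1: 'ICii0O+p' → valid
String 2: 'gQ==' → valid
String 3: 'Xg==' → valid

Answer: yes yes yes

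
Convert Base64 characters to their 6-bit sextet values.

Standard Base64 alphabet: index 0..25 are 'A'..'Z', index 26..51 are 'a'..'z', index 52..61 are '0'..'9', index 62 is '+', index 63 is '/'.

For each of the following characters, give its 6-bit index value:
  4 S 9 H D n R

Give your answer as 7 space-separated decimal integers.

'4': 0..9 range, 52 + ord('4') − ord('0') = 56
'S': A..Z range, ord('S') − ord('A') = 18
'9': 0..9 range, 52 + ord('9') − ord('0') = 61
'H': A..Z range, ord('H') − ord('A') = 7
'D': A..Z range, ord('D') − ord('A') = 3
'n': a..z range, 26 + ord('n') − ord('a') = 39
'R': A..Z range, ord('R') − ord('A') = 17

Answer: 56 18 61 7 3 39 17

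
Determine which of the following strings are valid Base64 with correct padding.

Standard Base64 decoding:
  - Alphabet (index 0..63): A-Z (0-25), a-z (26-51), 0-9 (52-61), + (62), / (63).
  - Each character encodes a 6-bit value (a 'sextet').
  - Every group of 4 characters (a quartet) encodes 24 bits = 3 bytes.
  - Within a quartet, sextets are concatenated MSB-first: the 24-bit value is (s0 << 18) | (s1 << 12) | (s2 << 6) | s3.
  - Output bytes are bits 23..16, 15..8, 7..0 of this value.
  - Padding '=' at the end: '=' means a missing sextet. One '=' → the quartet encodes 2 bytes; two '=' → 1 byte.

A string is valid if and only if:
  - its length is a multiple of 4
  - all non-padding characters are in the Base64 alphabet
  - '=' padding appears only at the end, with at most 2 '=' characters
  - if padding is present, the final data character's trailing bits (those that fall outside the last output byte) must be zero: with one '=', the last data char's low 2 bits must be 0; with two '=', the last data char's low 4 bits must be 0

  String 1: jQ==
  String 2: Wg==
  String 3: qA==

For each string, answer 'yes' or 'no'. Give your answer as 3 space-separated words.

String 1: 'jQ==' → valid
String 2: 'Wg==' → valid
String 3: 'qA==' → valid

Answer: yes yes yes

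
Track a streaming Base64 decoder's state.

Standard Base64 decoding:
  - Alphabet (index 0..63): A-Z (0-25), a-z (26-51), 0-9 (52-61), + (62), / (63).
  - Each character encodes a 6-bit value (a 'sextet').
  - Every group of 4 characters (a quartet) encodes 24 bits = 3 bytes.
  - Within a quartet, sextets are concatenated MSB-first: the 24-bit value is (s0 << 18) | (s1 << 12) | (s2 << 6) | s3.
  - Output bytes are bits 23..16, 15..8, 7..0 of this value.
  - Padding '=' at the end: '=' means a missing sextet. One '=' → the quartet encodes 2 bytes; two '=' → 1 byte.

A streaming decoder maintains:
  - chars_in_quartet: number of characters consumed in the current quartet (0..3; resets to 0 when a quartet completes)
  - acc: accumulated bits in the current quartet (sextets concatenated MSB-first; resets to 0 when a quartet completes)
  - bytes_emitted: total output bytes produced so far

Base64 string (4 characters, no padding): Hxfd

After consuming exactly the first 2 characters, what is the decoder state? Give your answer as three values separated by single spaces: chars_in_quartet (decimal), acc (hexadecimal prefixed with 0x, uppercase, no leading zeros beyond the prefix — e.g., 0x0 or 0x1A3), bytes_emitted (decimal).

Answer: 2 0x1F1 0

Derivation:
After char 0 ('H'=7): chars_in_quartet=1 acc=0x7 bytes_emitted=0
After char 1 ('x'=49): chars_in_quartet=2 acc=0x1F1 bytes_emitted=0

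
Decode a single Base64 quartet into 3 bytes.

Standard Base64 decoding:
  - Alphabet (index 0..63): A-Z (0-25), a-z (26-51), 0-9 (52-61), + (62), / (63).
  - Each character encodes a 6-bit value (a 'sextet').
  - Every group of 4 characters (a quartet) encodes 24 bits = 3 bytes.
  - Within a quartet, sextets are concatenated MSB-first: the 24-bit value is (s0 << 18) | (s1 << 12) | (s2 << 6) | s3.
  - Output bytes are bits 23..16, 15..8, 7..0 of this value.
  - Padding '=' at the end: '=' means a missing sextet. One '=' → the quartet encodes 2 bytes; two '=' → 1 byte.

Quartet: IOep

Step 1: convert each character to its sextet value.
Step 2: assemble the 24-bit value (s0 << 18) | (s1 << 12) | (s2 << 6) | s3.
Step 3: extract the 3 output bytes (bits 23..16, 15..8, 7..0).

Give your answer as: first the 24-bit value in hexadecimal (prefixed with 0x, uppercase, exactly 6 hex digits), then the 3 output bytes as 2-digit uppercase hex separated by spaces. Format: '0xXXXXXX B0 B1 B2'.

Answer: 0x20E7A9 20 E7 A9

Derivation:
Sextets: I=8, O=14, e=30, p=41
24-bit: (8<<18) | (14<<12) | (30<<6) | 41
      = 0x200000 | 0x00E000 | 0x000780 | 0x000029
      = 0x20E7A9
Bytes: (v>>16)&0xFF=20, (v>>8)&0xFF=E7, v&0xFF=A9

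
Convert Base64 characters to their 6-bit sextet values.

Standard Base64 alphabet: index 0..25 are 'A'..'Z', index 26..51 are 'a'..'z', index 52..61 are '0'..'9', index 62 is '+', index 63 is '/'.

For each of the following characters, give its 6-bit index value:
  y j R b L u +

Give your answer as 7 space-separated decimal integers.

'y': a..z range, 26 + ord('y') − ord('a') = 50
'j': a..z range, 26 + ord('j') − ord('a') = 35
'R': A..Z range, ord('R') − ord('A') = 17
'b': a..z range, 26 + ord('b') − ord('a') = 27
'L': A..Z range, ord('L') − ord('A') = 11
'u': a..z range, 26 + ord('u') − ord('a') = 46
'+': index 62

Answer: 50 35 17 27 11 46 62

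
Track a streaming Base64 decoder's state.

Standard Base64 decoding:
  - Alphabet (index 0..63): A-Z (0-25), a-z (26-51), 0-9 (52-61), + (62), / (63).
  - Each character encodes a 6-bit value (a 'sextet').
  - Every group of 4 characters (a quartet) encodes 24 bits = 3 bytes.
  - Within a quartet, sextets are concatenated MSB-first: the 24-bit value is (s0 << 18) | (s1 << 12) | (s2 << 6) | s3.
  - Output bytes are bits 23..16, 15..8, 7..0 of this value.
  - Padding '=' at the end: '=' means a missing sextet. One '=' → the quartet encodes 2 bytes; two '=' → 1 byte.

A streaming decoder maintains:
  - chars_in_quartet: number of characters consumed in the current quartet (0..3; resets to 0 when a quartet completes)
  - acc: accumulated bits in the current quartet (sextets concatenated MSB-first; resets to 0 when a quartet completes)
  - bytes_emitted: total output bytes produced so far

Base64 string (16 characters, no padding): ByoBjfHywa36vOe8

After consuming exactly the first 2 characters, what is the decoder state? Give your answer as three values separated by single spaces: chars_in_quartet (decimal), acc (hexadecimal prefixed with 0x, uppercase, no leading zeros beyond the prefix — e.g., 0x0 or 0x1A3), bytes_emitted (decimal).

After char 0 ('B'=1): chars_in_quartet=1 acc=0x1 bytes_emitted=0
After char 1 ('y'=50): chars_in_quartet=2 acc=0x72 bytes_emitted=0

Answer: 2 0x72 0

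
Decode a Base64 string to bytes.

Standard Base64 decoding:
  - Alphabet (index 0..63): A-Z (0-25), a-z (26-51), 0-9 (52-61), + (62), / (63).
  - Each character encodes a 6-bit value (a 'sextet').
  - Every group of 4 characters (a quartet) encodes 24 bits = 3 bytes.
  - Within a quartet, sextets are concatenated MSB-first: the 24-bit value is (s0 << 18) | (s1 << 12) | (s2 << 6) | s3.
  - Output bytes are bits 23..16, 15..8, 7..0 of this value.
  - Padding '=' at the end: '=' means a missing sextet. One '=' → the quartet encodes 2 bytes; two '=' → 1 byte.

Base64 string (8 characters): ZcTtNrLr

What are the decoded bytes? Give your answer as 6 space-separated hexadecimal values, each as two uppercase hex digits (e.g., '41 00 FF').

After char 0 ('Z'=25): chars_in_quartet=1 acc=0x19 bytes_emitted=0
After char 1 ('c'=28): chars_in_quartet=2 acc=0x65C bytes_emitted=0
After char 2 ('T'=19): chars_in_quartet=3 acc=0x19713 bytes_emitted=0
After char 3 ('t'=45): chars_in_quartet=4 acc=0x65C4ED -> emit 65 C4 ED, reset; bytes_emitted=3
After char 4 ('N'=13): chars_in_quartet=1 acc=0xD bytes_emitted=3
After char 5 ('r'=43): chars_in_quartet=2 acc=0x36B bytes_emitted=3
After char 6 ('L'=11): chars_in_quartet=3 acc=0xDACB bytes_emitted=3
After char 7 ('r'=43): chars_in_quartet=4 acc=0x36B2EB -> emit 36 B2 EB, reset; bytes_emitted=6

Answer: 65 C4 ED 36 B2 EB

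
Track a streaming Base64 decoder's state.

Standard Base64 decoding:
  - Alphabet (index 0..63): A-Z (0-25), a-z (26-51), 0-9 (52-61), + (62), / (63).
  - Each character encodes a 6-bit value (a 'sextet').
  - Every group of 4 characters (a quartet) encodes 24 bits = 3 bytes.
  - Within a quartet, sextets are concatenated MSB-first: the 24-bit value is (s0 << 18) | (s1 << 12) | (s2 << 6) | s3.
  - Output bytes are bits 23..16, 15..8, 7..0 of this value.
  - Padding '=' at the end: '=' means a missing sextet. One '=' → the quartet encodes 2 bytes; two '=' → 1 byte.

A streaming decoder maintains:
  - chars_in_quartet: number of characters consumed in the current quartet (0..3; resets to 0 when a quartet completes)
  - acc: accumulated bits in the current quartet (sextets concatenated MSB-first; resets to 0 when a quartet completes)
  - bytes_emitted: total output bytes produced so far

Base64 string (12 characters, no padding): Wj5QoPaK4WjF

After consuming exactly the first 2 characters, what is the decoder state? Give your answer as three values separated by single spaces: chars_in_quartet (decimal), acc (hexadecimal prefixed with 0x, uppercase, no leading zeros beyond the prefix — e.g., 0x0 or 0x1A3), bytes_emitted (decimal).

Answer: 2 0x5A3 0

Derivation:
After char 0 ('W'=22): chars_in_quartet=1 acc=0x16 bytes_emitted=0
After char 1 ('j'=35): chars_in_quartet=2 acc=0x5A3 bytes_emitted=0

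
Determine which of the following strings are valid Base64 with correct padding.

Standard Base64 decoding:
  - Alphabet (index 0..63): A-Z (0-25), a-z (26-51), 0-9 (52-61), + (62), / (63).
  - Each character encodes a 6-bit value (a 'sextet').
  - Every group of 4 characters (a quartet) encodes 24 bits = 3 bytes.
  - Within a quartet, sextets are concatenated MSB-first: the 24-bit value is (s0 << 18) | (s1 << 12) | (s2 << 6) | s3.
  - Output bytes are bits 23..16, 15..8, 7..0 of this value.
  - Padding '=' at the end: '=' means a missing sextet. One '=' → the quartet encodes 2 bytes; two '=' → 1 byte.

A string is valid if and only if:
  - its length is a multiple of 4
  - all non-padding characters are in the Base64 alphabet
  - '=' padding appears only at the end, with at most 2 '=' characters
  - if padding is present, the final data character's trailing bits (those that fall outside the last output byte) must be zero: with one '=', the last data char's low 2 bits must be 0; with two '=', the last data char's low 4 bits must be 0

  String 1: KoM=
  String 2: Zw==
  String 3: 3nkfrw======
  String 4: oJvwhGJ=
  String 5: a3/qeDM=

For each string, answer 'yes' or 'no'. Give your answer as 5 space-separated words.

String 1: 'KoM=' → valid
String 2: 'Zw==' → valid
String 3: '3nkfrw======' → invalid (6 pad chars (max 2))
String 4: 'oJvwhGJ=' → invalid (bad trailing bits)
String 5: 'a3/qeDM=' → valid

Answer: yes yes no no yes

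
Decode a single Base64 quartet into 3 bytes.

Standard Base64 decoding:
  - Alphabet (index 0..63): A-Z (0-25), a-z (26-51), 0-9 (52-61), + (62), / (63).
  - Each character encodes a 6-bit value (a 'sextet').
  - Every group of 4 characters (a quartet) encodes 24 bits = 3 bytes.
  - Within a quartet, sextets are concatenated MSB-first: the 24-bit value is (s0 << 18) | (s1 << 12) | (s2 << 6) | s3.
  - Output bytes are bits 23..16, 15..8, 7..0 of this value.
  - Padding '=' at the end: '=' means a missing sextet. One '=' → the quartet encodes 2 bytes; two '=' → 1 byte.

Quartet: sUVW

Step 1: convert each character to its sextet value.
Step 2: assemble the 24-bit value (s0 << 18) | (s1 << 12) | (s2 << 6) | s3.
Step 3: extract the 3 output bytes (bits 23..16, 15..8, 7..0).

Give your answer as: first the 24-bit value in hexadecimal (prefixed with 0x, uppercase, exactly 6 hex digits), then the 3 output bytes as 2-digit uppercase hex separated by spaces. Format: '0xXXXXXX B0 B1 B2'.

Answer: 0xB14556 B1 45 56

Derivation:
Sextets: s=44, U=20, V=21, W=22
24-bit: (44<<18) | (20<<12) | (21<<6) | 22
      = 0xB00000 | 0x014000 | 0x000540 | 0x000016
      = 0xB14556
Bytes: (v>>16)&0xFF=B1, (v>>8)&0xFF=45, v&0xFF=56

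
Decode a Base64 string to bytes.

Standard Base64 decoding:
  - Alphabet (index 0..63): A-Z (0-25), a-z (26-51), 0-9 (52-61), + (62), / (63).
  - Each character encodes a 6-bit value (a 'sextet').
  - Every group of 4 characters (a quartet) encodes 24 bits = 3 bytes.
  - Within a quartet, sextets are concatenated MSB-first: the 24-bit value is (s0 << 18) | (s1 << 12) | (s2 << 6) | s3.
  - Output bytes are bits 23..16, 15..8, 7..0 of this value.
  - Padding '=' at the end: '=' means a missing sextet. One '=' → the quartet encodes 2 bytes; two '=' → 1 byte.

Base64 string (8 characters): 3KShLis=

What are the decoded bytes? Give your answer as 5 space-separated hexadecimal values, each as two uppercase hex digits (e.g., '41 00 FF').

Answer: DC A4 A1 2E 2B

Derivation:
After char 0 ('3'=55): chars_in_quartet=1 acc=0x37 bytes_emitted=0
After char 1 ('K'=10): chars_in_quartet=2 acc=0xDCA bytes_emitted=0
After char 2 ('S'=18): chars_in_quartet=3 acc=0x37292 bytes_emitted=0
After char 3 ('h'=33): chars_in_quartet=4 acc=0xDCA4A1 -> emit DC A4 A1, reset; bytes_emitted=3
After char 4 ('L'=11): chars_in_quartet=1 acc=0xB bytes_emitted=3
After char 5 ('i'=34): chars_in_quartet=2 acc=0x2E2 bytes_emitted=3
After char 6 ('s'=44): chars_in_quartet=3 acc=0xB8AC bytes_emitted=3
Padding '=': partial quartet acc=0xB8AC -> emit 2E 2B; bytes_emitted=5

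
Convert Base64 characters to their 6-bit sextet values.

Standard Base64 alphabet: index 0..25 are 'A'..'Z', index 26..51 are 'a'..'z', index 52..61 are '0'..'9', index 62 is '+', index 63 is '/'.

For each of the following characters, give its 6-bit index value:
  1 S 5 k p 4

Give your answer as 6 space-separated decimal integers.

Answer: 53 18 57 36 41 56

Derivation:
'1': 0..9 range, 52 + ord('1') − ord('0') = 53
'S': A..Z range, ord('S') − ord('A') = 18
'5': 0..9 range, 52 + ord('5') − ord('0') = 57
'k': a..z range, 26 + ord('k') − ord('a') = 36
'p': a..z range, 26 + ord('p') − ord('a') = 41
'4': 0..9 range, 52 + ord('4') − ord('0') = 56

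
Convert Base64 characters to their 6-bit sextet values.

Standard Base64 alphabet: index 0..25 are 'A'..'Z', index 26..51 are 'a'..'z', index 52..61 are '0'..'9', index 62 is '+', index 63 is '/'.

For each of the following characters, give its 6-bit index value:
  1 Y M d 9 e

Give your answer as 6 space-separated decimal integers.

Answer: 53 24 12 29 61 30

Derivation:
'1': 0..9 range, 52 + ord('1') − ord('0') = 53
'Y': A..Z range, ord('Y') − ord('A') = 24
'M': A..Z range, ord('M') − ord('A') = 12
'd': a..z range, 26 + ord('d') − ord('a') = 29
'9': 0..9 range, 52 + ord('9') − ord('0') = 61
'e': a..z range, 26 + ord('e') − ord('a') = 30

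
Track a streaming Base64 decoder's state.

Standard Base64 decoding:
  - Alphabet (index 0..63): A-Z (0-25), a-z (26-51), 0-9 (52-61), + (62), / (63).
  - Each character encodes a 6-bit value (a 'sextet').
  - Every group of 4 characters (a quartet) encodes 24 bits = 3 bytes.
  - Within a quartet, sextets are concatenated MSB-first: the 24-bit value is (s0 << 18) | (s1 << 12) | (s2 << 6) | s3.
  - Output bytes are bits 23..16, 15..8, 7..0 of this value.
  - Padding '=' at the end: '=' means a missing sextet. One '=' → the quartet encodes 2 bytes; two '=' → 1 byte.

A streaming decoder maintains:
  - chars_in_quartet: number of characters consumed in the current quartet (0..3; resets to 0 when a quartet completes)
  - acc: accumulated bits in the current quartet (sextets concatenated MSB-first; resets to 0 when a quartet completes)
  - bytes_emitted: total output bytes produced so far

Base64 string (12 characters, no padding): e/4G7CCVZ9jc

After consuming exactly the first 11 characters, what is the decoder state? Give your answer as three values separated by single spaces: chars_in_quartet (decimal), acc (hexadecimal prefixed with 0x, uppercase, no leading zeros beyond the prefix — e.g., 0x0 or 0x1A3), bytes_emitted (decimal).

Answer: 3 0x19F63 6

Derivation:
After char 0 ('e'=30): chars_in_quartet=1 acc=0x1E bytes_emitted=0
After char 1 ('/'=63): chars_in_quartet=2 acc=0x7BF bytes_emitted=0
After char 2 ('4'=56): chars_in_quartet=3 acc=0x1EFF8 bytes_emitted=0
After char 3 ('G'=6): chars_in_quartet=4 acc=0x7BFE06 -> emit 7B FE 06, reset; bytes_emitted=3
After char 4 ('7'=59): chars_in_quartet=1 acc=0x3B bytes_emitted=3
After char 5 ('C'=2): chars_in_quartet=2 acc=0xEC2 bytes_emitted=3
After char 6 ('C'=2): chars_in_quartet=3 acc=0x3B082 bytes_emitted=3
After char 7 ('V'=21): chars_in_quartet=4 acc=0xEC2095 -> emit EC 20 95, reset; bytes_emitted=6
After char 8 ('Z'=25): chars_in_quartet=1 acc=0x19 bytes_emitted=6
After char 9 ('9'=61): chars_in_quartet=2 acc=0x67D bytes_emitted=6
After char 10 ('j'=35): chars_in_quartet=3 acc=0x19F63 bytes_emitted=6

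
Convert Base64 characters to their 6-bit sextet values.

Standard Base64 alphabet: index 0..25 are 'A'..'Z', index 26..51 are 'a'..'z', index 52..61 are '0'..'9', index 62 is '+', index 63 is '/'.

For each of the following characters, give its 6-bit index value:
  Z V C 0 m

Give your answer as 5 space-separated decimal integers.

Answer: 25 21 2 52 38

Derivation:
'Z': A..Z range, ord('Z') − ord('A') = 25
'V': A..Z range, ord('V') − ord('A') = 21
'C': A..Z range, ord('C') − ord('A') = 2
'0': 0..9 range, 52 + ord('0') − ord('0') = 52
'm': a..z range, 26 + ord('m') − ord('a') = 38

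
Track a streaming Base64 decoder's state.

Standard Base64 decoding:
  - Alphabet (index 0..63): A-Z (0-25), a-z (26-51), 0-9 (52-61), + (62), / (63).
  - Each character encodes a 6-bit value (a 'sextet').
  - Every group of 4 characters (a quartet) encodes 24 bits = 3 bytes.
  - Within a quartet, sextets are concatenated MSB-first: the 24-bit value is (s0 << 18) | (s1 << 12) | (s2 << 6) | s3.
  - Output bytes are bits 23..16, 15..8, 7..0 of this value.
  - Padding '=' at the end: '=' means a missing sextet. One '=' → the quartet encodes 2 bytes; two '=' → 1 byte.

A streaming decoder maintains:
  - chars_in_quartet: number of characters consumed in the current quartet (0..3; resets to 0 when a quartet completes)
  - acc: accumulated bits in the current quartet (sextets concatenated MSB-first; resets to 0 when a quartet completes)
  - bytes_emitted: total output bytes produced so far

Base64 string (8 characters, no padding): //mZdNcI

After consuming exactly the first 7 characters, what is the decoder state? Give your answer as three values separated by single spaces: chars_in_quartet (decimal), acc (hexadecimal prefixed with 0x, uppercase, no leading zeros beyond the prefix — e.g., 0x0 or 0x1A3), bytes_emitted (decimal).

Answer: 3 0x1D35C 3

Derivation:
After char 0 ('/'=63): chars_in_quartet=1 acc=0x3F bytes_emitted=0
After char 1 ('/'=63): chars_in_quartet=2 acc=0xFFF bytes_emitted=0
After char 2 ('m'=38): chars_in_quartet=3 acc=0x3FFE6 bytes_emitted=0
After char 3 ('Z'=25): chars_in_quartet=4 acc=0xFFF999 -> emit FF F9 99, reset; bytes_emitted=3
After char 4 ('d'=29): chars_in_quartet=1 acc=0x1D bytes_emitted=3
After char 5 ('N'=13): chars_in_quartet=2 acc=0x74D bytes_emitted=3
After char 6 ('c'=28): chars_in_quartet=3 acc=0x1D35C bytes_emitted=3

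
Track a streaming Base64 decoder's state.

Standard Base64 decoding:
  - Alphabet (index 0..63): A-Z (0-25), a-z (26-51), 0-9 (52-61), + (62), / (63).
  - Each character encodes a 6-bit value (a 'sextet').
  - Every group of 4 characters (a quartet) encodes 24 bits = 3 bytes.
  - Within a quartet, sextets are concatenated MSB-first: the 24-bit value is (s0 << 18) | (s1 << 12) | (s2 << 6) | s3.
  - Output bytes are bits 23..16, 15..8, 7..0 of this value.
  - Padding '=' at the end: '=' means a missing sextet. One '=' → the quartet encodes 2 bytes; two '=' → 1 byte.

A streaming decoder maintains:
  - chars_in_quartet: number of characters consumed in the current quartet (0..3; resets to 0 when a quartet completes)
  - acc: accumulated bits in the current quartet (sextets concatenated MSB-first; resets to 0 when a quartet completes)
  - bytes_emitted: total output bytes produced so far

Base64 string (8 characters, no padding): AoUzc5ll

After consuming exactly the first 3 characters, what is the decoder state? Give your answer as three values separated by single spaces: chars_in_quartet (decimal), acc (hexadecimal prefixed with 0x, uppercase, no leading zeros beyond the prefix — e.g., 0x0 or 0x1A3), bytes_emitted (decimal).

After char 0 ('A'=0): chars_in_quartet=1 acc=0x0 bytes_emitted=0
After char 1 ('o'=40): chars_in_quartet=2 acc=0x28 bytes_emitted=0
After char 2 ('U'=20): chars_in_quartet=3 acc=0xA14 bytes_emitted=0

Answer: 3 0xA14 0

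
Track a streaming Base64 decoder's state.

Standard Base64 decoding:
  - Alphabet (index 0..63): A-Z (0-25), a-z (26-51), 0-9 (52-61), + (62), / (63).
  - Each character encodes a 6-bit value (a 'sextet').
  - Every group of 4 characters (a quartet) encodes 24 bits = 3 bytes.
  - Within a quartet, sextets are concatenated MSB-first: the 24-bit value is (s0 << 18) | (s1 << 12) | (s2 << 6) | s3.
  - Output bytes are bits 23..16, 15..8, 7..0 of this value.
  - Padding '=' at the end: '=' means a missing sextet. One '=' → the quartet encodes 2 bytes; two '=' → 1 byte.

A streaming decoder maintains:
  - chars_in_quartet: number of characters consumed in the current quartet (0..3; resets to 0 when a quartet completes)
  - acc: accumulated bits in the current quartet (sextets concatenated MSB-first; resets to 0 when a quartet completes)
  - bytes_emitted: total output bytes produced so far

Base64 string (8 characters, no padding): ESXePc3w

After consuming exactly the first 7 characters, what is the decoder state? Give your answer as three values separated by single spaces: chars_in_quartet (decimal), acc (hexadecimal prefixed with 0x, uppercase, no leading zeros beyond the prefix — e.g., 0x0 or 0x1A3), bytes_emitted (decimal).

Answer: 3 0xF737 3

Derivation:
After char 0 ('E'=4): chars_in_quartet=1 acc=0x4 bytes_emitted=0
After char 1 ('S'=18): chars_in_quartet=2 acc=0x112 bytes_emitted=0
After char 2 ('X'=23): chars_in_quartet=3 acc=0x4497 bytes_emitted=0
After char 3 ('e'=30): chars_in_quartet=4 acc=0x1125DE -> emit 11 25 DE, reset; bytes_emitted=3
After char 4 ('P'=15): chars_in_quartet=1 acc=0xF bytes_emitted=3
After char 5 ('c'=28): chars_in_quartet=2 acc=0x3DC bytes_emitted=3
After char 6 ('3'=55): chars_in_quartet=3 acc=0xF737 bytes_emitted=3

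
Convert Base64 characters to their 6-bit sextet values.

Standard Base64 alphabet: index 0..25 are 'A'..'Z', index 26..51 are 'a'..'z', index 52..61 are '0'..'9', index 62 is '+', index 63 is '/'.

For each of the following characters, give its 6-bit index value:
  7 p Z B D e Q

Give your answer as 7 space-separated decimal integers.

Answer: 59 41 25 1 3 30 16

Derivation:
'7': 0..9 range, 52 + ord('7') − ord('0') = 59
'p': a..z range, 26 + ord('p') − ord('a') = 41
'Z': A..Z range, ord('Z') − ord('A') = 25
'B': A..Z range, ord('B') − ord('A') = 1
'D': A..Z range, ord('D') − ord('A') = 3
'e': a..z range, 26 + ord('e') − ord('a') = 30
'Q': A..Z range, ord('Q') − ord('A') = 16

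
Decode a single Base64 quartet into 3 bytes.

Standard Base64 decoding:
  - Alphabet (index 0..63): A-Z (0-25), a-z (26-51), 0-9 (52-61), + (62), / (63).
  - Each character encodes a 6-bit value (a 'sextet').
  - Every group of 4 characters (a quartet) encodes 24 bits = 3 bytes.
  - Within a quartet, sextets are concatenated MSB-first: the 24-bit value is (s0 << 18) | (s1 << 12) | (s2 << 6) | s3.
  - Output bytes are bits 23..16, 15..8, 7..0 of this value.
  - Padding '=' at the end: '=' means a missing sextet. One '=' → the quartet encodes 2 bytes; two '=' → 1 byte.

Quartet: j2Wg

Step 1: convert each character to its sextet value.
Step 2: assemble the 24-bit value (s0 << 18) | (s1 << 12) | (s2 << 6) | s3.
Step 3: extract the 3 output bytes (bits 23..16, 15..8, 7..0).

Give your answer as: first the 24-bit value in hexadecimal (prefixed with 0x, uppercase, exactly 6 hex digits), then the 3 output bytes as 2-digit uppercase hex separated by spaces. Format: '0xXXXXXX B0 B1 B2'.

Answer: 0x8F65A0 8F 65 A0

Derivation:
Sextets: j=35, 2=54, W=22, g=32
24-bit: (35<<18) | (54<<12) | (22<<6) | 32
      = 0x8C0000 | 0x036000 | 0x000580 | 0x000020
      = 0x8F65A0
Bytes: (v>>16)&0xFF=8F, (v>>8)&0xFF=65, v&0xFF=A0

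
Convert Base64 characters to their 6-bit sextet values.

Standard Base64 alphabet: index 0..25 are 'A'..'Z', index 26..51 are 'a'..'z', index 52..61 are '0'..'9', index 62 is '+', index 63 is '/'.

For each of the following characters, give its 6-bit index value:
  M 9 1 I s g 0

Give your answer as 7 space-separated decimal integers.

'M': A..Z range, ord('M') − ord('A') = 12
'9': 0..9 range, 52 + ord('9') − ord('0') = 61
'1': 0..9 range, 52 + ord('1') − ord('0') = 53
'I': A..Z range, ord('I') − ord('A') = 8
's': a..z range, 26 + ord('s') − ord('a') = 44
'g': a..z range, 26 + ord('g') − ord('a') = 32
'0': 0..9 range, 52 + ord('0') − ord('0') = 52

Answer: 12 61 53 8 44 32 52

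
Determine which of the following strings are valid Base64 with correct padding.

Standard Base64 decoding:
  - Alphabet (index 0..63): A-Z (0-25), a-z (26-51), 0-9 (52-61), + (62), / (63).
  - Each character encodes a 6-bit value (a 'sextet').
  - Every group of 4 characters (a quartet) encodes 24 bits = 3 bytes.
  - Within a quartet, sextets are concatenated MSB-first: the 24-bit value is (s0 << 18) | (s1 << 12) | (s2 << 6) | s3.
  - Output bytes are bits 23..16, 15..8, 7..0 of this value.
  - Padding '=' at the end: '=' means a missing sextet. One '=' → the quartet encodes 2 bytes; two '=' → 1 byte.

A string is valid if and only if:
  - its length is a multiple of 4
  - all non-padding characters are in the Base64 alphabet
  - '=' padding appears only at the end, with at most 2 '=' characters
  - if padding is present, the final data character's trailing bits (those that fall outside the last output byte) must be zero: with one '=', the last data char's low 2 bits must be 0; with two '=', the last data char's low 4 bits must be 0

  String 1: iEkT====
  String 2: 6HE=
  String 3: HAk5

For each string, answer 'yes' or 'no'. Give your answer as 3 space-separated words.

Answer: no yes yes

Derivation:
String 1: 'iEkT====' → invalid (4 pad chars (max 2))
String 2: '6HE=' → valid
String 3: 'HAk5' → valid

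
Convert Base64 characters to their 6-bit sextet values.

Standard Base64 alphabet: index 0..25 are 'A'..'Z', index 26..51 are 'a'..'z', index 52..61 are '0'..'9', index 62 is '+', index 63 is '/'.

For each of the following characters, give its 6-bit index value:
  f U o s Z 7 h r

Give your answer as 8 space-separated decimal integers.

Answer: 31 20 40 44 25 59 33 43

Derivation:
'f': a..z range, 26 + ord('f') − ord('a') = 31
'U': A..Z range, ord('U') − ord('A') = 20
'o': a..z range, 26 + ord('o') − ord('a') = 40
's': a..z range, 26 + ord('s') − ord('a') = 44
'Z': A..Z range, ord('Z') − ord('A') = 25
'7': 0..9 range, 52 + ord('7') − ord('0') = 59
'h': a..z range, 26 + ord('h') − ord('a') = 33
'r': a..z range, 26 + ord('r') − ord('a') = 43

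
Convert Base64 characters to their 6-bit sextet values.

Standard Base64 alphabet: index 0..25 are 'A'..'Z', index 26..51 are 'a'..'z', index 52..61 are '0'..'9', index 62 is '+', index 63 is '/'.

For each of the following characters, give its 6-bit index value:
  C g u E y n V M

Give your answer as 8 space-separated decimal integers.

'C': A..Z range, ord('C') − ord('A') = 2
'g': a..z range, 26 + ord('g') − ord('a') = 32
'u': a..z range, 26 + ord('u') − ord('a') = 46
'E': A..Z range, ord('E') − ord('A') = 4
'y': a..z range, 26 + ord('y') − ord('a') = 50
'n': a..z range, 26 + ord('n') − ord('a') = 39
'V': A..Z range, ord('V') − ord('A') = 21
'M': A..Z range, ord('M') − ord('A') = 12

Answer: 2 32 46 4 50 39 21 12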